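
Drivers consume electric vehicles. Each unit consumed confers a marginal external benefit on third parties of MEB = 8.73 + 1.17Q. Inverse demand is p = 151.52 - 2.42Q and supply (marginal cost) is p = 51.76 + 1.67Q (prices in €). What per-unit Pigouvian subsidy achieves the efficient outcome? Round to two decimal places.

Social marginal benefit = demand + MEB = 160.25 - 1.25Q.
Set SMB = MC: 160.25 - 1.25Q = 51.76 + 1.67Q → Q* = 37.1541.
The Pigouvian subsidy equals MEB at Q*: 8.73 + 1.17×37.1541 = 52.2003.

subsidy = €52.20 per unit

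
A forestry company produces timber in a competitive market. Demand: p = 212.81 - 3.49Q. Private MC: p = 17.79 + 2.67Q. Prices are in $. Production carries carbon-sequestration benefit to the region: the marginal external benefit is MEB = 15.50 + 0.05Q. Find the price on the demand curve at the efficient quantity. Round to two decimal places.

Social marginal cost = private MC − MEB = 2.29 + 2.62Q.
Set SMC = demand: 2.29 + 2.62Q = 212.81 - 3.49Q → Q* = 34.4550.
Consumer price on the demand curve at Q*: 212.81 − 3.49×34.4550 = 92.5621.

P = $92.56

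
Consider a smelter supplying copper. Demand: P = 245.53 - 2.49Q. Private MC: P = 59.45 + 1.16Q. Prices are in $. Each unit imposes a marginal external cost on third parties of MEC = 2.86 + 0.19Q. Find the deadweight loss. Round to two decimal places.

Market equilibrium (private): 59.45 + 1.16Q = 245.53 - 2.49Q → Q_m = 50.9808.
Social marginal cost = private MC + MEC = 62.31 + 1.35Q.
Set SMC = demand: 62.31 + 1.35Q = 245.53 - 2.49Q → Q* = 47.7135.
The loss is the area between SMC and demand from Q* to Q_m; with linear curves that's a triangle of height MEC(Q_m).
DWL = ½ × 3.2673 × 12.5464 = 20.4964.

DWL = $20.50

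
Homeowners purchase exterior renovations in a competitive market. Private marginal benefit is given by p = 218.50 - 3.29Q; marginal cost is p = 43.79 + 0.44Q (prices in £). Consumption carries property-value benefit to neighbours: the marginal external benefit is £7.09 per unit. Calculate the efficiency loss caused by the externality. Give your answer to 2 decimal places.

DWL = £6.74

Market equilibrium (private): 43.79 + 0.44Q = 218.50 - 3.29Q → Q_m = 46.8391.
Social marginal benefit = demand + MEB = 225.59 - 3.29Q.
Set SMB = MC: 225.59 - 3.29Q = 43.79 + 0.44Q → Q* = 48.7399.
Height of the DWL triangle at Q_m is SMB(Q_m) − MC(Q_m) = MEB(Q_m) = 7.0900.
DWL = ½ × 1.9008 × 7.0900 = 6.7383.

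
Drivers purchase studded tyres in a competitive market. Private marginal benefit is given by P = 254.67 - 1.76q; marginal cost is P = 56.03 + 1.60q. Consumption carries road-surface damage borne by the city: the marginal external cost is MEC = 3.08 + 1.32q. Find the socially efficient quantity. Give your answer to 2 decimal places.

Social marginal benefit = demand − MEC = 251.59 - 3.08q.
Set SMB = MC: 251.59 - 3.08q = 56.03 + 1.60q → q* = 41.7863.

q* = 41.79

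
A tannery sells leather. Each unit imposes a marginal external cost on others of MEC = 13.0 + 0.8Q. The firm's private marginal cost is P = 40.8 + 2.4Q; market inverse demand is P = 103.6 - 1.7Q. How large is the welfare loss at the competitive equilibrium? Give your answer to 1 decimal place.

DWL = 65.1

Market equilibrium (private): 40.8 + 2.4Q = 103.6 - 1.7Q → Q_m = 15.3171.
Social marginal cost = private MC + MEC = 53.8 + 3.2Q.
Set SMC = demand: 53.8 + 3.2Q = 103.6 - 1.7Q → Q* = 10.1633.
The welfare-loss triangle has base |Q_m − Q*| and height MEC(Q_m) (the vertical gap between SMC and demand is zero at Q* and MEC at Q_m).
DWL = ½ × 5.1538 × 25.2537 = 65.0763.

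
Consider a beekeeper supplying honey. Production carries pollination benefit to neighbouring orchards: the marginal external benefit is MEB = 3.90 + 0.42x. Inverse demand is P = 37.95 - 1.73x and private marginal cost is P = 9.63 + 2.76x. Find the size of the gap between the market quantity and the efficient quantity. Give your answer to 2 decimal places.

Market equilibrium (private): 9.63 + 2.76x = 37.95 - 1.73x → x_m = 6.3073.
Social marginal cost = private MC − MEB = 5.73 + 2.34x.
Set SMC = demand: 5.73 + 2.34x = 37.95 - 1.73x → x* = 7.9165.
Gap = |6.3073 − 7.9165| = 1.6092.

1.61 units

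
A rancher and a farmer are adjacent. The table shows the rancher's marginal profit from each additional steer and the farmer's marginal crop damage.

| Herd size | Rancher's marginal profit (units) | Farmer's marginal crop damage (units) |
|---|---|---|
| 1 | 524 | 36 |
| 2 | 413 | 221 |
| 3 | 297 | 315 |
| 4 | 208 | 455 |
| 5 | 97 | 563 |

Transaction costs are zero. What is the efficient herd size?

Bargaining reaches the level where marginal profit last exceeds marginal crop damage.
That holds through level 2 (413 ≥ 221) but not at 3 (297 < 315).

2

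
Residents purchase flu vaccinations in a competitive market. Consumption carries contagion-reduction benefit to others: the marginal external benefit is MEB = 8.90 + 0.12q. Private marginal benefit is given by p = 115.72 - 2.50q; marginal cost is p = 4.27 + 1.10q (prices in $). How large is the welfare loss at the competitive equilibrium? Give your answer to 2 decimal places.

DWL = $22.86

Market equilibrium (private): 4.27 + 1.10q = 115.72 - 2.50q → q_m = 30.9583.
Social marginal benefit = demand + MEB = 124.62 - 2.38q.
Set SMB = MC: 124.62 - 2.38q = 4.27 + 1.10q → q* = 34.5833.
Between q* and q_m the wedge SMB − MC runs linearly from 0 to MEB(q_m), so the loss is a triangle.
DWL = ½ × 3.6250 × 12.6150 = 22.8647.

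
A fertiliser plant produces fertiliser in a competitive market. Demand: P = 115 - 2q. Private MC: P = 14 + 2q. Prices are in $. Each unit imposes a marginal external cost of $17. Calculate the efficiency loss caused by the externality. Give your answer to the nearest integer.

Market equilibrium (private): 14 + 2q = 115 - 2q → q_m = 25.2500.
Social marginal cost = private MC + MEC = 31 + 2q.
Set SMC = demand: 31 + 2q = 115 - 2q → q* = 21.0000.
The loss is the area between SMC and demand from q* to q_m; with linear curves that's a triangle of height MEC(q_m).
DWL = ½ × 4.2500 × 17.0000 = 36.1250.

DWL = $36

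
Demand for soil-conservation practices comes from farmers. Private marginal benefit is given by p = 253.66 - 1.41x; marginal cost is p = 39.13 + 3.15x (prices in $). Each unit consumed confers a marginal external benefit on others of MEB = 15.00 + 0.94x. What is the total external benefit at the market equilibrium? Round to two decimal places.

Market equilibrium (private): 39.13 + 3.15x = 253.66 - 1.41x → x_m = 47.0461.
Total external benefit = ∫₀^{x_m} (15.00 + 0.94x) dx = 15.00×47.0461 + ½×0.94×47.0461² = 1745.9592.

$1745.96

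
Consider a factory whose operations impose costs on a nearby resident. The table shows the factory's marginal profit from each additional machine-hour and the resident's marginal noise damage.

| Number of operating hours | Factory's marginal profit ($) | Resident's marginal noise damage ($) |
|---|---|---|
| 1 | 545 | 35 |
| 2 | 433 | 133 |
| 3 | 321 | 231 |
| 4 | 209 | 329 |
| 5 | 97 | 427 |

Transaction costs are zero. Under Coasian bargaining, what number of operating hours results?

Bargaining reaches the level where marginal profit last exceeds marginal noise damage.
That holds through level 3 (321 ≥ 231) but not at 4 (209 < 329).

3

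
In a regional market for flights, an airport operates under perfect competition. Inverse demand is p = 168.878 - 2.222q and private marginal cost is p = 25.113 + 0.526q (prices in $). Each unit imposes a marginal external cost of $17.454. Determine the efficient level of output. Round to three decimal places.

q* = 45.965

Social marginal cost = private MC + MEC = 42.567 + 0.526q.
Set SMC = demand: 42.567 + 0.526q = 168.878 - 2.222q → q* = 45.9647.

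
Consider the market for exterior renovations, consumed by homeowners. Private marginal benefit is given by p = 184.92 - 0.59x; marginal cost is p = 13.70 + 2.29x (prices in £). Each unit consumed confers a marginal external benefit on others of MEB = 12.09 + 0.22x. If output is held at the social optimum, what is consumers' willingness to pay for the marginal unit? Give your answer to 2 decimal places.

Social marginal benefit = demand + MEB = 197.01 - 0.37x.
Set SMB = MC: 197.01 - 0.37x = 13.70 + 2.29x → x* = 68.9135.
Consumer price on the demand curve at x*: 184.92 − 0.59×68.9135 = 144.2610.

P = £144.26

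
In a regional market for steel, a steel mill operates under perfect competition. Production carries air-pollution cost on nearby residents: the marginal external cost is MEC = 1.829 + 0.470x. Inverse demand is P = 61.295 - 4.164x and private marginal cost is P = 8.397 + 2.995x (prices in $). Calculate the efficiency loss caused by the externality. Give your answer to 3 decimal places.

DWL = $1.842

Market equilibrium (private): 8.397 + 2.995x = 61.295 - 4.164x → x_m = 7.3890.
Social marginal cost = private MC + MEC = 10.226 + 3.465x.
Set SMC = demand: 10.226 + 3.465x = 61.295 - 4.164x → x* = 6.6941.
Height of the DWL triangle at x_m is SMC(x_m) − demand(x_m) = MEC(x_m) = 5.3018.
DWL = ½ × 0.6949 × 5.3018 = 1.8421.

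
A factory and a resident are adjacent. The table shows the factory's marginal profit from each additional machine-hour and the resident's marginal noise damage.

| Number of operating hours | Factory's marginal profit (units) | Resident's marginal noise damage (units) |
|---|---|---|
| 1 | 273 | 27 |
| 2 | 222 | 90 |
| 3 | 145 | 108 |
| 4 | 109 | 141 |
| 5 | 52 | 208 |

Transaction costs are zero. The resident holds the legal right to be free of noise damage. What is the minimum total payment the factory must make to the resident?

225

Efficient level: marginal profit ≥ marginal noise damage through level 3, so k* = 3.
With the resident holding the right, the factory must at least compensate total damage at k*: 27 + 90 + 108 = 225.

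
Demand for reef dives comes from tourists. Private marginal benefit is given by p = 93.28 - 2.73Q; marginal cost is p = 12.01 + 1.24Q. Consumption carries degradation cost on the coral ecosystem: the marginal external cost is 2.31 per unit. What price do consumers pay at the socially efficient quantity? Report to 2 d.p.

P = 38.98

Social marginal benefit = demand − MEC = 90.97 - 2.73Q.
Set SMB = MC: 90.97 - 2.73Q = 12.01 + 1.24Q → Q* = 19.8892.
Consumer price on the demand curve at Q*: 93.28 − 2.73×19.8892 = 38.9825.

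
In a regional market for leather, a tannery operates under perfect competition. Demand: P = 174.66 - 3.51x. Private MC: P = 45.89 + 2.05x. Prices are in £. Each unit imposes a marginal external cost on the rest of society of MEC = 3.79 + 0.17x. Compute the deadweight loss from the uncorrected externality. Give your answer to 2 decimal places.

Market equilibrium (private): 45.89 + 2.05x = 174.66 - 3.51x → x_m = 23.1601.
Social marginal cost = private MC + MEC = 49.68 + 2.22x.
Set SMC = demand: 49.68 + 2.22x = 174.66 - 3.51x → x* = 21.8115.
The loss is the area between SMC and demand from x* to x_m; with linear curves that's a triangle of height MEC(x_m).
DWL = ½ × 1.3486 × 7.7272 = 5.2105.

DWL = £5.21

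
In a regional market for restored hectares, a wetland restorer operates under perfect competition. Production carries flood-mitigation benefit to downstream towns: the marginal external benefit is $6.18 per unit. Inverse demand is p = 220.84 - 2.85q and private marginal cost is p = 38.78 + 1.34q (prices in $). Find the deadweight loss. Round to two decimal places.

Market equilibrium (private): 38.78 + 1.34q = 220.84 - 2.85q → q_m = 43.4511.
Social marginal cost = private MC − MEB = 32.60 + 1.34q.
Set SMC = demand: 32.60 + 1.34q = 220.84 - 2.85q → q* = 44.9260.
Height of the DWL triangle at q_m is demand(q_m) − SMC(q_m) = MEB(q_m) = 6.1800.
DWL = ½ × 1.4749 × 6.1800 = 4.5574.

DWL = $4.56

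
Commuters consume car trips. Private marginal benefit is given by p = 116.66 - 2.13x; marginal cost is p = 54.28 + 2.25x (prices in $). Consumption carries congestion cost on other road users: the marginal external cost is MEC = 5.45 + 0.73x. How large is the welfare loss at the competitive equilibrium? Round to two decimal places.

DWL = $24.57

Market equilibrium (private): 54.28 + 2.25x = 116.66 - 2.13x → x_m = 14.2420.
Social marginal benefit = demand − MEC = 111.21 - 2.86x.
Set SMB = MC: 111.21 - 2.86x = 54.28 + 2.25x → x* = 11.1409.
The loss is the area between SMB and MC from x* to x_m; with linear curves that's a triangle of height MEC(x_m).
DWL = ½ × 3.1011 × 15.8467 = 24.5711.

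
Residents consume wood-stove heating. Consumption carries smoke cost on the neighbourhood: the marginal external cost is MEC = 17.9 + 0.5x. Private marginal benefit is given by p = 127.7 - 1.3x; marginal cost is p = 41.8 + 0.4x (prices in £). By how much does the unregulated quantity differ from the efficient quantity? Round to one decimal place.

19.6 units

Market equilibrium (private): 41.8 + 0.4x = 127.7 - 1.3x → x_m = 50.5294.
Social marginal benefit = demand − MEC = 109.8 - 1.8x.
Set SMB = MC: 109.8 - 1.8x = 41.8 + 0.4x → x* = 30.9091.
Gap = |50.5294 − 30.9091| = 19.6203.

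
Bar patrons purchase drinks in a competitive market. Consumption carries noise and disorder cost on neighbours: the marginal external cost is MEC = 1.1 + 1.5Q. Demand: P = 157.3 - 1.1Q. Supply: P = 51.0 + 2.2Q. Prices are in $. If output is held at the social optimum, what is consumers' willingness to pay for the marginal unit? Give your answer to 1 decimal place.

Social marginal benefit = demand − MEC = 156.2 - 2.6Q.
Set SMB = MC: 156.2 - 2.6Q = 51.0 + 2.2Q → Q* = 21.9167.
Consumer price on the demand curve at Q*: 157.3 − 1.1×21.9167 = 133.1916.

P = $133.2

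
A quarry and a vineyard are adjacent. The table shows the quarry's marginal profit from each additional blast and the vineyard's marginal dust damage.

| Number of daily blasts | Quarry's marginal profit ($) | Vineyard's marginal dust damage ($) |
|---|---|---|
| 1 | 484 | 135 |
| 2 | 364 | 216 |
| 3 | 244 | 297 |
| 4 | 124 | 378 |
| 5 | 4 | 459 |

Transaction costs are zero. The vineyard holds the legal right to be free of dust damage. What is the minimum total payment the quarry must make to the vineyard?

$351

Efficient level: marginal profit ≥ marginal dust damage through level 2, so k* = 2.
With the vineyard holding the right, the quarry must at least compensate total damage at k*: 135 + 216 = 351.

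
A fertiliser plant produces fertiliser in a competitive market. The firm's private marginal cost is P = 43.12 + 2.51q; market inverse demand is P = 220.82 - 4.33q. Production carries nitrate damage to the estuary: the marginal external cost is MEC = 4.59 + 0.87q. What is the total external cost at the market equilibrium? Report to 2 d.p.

Market equilibrium (private): 43.12 + 2.51q = 220.82 - 4.33q → q_m = 25.9795.
Total external cost = ∫₀^{q_m} (4.59 + 0.87q) dq = 4.59×25.9795 + ½×0.87×25.9795² = 412.8424.

412.84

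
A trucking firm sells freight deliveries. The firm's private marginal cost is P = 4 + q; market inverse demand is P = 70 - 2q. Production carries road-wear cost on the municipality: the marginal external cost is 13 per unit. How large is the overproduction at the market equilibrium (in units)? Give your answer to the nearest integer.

Market equilibrium (private): 4 + q = 70 - 2q → q_m = 22.0000.
Social marginal cost = private MC + MEC = 17 + q.
Set SMC = demand: 17 + q = 70 - 2q → q* = 17.6667.
Gap = |22.0000 − 17.6667| = 4.3333.

4 units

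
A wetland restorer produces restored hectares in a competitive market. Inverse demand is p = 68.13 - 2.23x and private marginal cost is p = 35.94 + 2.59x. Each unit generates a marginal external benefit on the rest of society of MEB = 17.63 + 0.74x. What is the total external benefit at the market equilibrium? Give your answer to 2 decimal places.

134.24

Market equilibrium (private): 35.94 + 2.59x = 68.13 - 2.23x → x_m = 6.6784.
Total external benefit = ∫₀^{x_m} (17.63 + 0.74x) dx = 17.63×6.6784 + ½×0.74×6.6784² = 134.2426.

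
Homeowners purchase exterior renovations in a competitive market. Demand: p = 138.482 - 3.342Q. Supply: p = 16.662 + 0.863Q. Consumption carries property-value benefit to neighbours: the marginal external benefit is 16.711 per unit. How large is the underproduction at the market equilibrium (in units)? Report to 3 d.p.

Market equilibrium (private): 16.662 + 0.863Q = 138.482 - 3.342Q → Q_m = 28.9703.
Social marginal benefit = demand + MEB = 155.193 - 3.342Q.
Set SMB = MC: 155.193 - 3.342Q = 16.662 + 0.863Q → Q* = 32.9444.
Gap = |28.9703 − 32.9444| = 3.9741.

3.974 units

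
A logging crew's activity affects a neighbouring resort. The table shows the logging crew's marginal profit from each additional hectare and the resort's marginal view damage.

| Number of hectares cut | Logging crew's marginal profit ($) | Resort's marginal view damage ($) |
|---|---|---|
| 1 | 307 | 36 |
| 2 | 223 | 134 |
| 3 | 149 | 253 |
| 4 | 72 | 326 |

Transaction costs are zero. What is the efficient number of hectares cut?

2

Bargaining reaches the level where marginal profit last exceeds marginal view damage.
That holds through level 2 (223 ≥ 134) but not at 3 (149 < 253).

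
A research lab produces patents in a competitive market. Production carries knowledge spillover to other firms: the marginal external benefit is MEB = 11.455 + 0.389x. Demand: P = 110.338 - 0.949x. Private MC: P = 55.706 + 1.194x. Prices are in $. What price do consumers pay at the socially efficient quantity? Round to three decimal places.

Social marginal cost = private MC − MEB = 44.251 + 0.805x.
Set SMC = demand: 44.251 + 0.805x = 110.338 - 0.949x → x* = 37.6779.
Consumer price on the demand curve at x*: 110.338 − 0.949×37.6779 = 74.5817.

P = $74.582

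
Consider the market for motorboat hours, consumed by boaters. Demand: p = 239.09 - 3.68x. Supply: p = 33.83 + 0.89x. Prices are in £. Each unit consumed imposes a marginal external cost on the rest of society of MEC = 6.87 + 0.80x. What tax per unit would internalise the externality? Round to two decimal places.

tax = £36.43 per unit

Social marginal benefit = demand − MEC = 232.22 - 4.48x.
Set SMB = MC: 232.22 - 4.48x = 33.83 + 0.89x → x* = 36.9441.
The Pigouvian tax equals MEC at x*: 6.87 + 0.80×36.9441 = 36.4253.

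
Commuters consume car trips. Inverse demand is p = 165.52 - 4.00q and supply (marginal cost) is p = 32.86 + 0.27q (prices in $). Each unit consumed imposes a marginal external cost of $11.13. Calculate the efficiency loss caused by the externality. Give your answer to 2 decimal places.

Market equilibrium (private): 32.86 + 0.27q = 165.52 - 4.00q → q_m = 31.0679.
Social marginal benefit = demand − MEC = 154.39 - 4.00q.
Set SMB = MC: 154.39 - 4.00q = 32.86 + 0.27q → q* = 28.4614.
Height of the DWL triangle at q_m is MC(q_m) − SMB(q_m) = MEC(q_m) = 11.1300.
DWL = ½ × 2.6065 × 11.1300 = 14.5052.

DWL = $14.51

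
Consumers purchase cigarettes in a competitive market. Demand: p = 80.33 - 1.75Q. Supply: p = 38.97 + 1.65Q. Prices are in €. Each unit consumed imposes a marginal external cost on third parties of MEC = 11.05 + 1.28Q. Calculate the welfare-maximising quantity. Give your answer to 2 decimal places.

Social marginal benefit = demand − MEC = 69.28 - 3.03Q.
Set SMB = MC: 69.28 - 3.03Q = 38.97 + 1.65Q → Q* = 6.4765.

Q* = 6.48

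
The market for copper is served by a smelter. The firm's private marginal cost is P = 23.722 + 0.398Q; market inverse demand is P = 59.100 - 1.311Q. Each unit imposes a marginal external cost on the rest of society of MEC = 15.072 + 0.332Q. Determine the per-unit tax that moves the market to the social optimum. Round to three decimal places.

Social marginal cost = private MC + MEC = 38.794 + 0.730Q.
Set SMC = demand: 38.794 + 0.730Q = 59.100 - 1.311Q → Q* = 9.9490.
The Pigouvian tax equals MEC at Q*: 15.072 + 0.332×9.9490 = 18.3751.

tax = 18.375 per unit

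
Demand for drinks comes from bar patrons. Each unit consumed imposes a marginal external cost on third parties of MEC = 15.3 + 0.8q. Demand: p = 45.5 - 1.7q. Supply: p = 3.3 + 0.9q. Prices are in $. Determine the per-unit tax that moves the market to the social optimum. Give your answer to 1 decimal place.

Social marginal benefit = demand − MEC = 30.2 - 2.5q.
Set SMB = MC: 30.2 - 2.5q = 3.3 + 0.9q → q* = 7.9118.
The Pigouvian tax equals MEC at q*: 15.3 + 0.8×7.9118 = 21.6294.

tax = $21.6 per unit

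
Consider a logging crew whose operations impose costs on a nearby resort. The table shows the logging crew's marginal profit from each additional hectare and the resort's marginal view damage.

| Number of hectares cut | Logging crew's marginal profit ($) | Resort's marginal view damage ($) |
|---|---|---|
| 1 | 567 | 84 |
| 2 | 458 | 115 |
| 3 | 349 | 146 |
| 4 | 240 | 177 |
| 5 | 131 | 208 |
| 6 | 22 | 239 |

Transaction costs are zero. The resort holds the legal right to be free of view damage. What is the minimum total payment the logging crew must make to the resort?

$522

Efficient level: marginal profit ≥ marginal view damage through level 4, so k* = 4.
With the resort holding the right, the logging crew must at least compensate total damage at k*: 84 + 115 + 146 + 177 = 522.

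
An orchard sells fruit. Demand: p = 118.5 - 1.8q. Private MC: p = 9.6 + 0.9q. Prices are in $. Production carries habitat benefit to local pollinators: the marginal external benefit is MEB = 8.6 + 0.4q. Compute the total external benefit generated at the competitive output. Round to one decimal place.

Market equilibrium (private): 9.6 + 0.9q = 118.5 - 1.8q → q_m = 40.3333.
Total external benefit = ∫₀^{q_m} (8.6 + 0.4q) dq = 8.6×40.3333 + ½×0.4×40.3333² = 672.2214.

$672.2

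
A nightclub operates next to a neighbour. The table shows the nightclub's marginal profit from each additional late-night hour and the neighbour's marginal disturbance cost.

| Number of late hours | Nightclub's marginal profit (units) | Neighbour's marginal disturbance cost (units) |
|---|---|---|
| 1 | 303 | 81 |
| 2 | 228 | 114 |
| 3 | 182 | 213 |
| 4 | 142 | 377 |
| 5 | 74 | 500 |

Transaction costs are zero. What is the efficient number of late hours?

Bargaining reaches the level where marginal profit last exceeds marginal disturbance cost.
That holds through level 2 (228 ≥ 114) but not at 3 (182 < 213).

2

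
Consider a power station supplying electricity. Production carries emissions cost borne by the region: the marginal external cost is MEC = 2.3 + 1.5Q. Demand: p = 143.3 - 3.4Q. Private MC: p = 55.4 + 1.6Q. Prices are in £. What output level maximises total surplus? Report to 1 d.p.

Q* = 13.2

Social marginal cost = private MC + MEC = 57.7 + 3.1Q.
Set SMC = demand: 57.7 + 3.1Q = 143.3 - 3.4Q → Q* = 13.1692.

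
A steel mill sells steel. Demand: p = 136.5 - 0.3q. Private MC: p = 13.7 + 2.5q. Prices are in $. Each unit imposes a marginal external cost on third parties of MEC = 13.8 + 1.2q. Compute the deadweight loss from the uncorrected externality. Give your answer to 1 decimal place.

Market equilibrium (private): 13.7 + 2.5q = 136.5 - 0.3q → q_m = 43.8571.
Social marginal cost = private MC + MEC = 27.5 + 3.7q.
Set SMC = demand: 27.5 + 3.7q = 136.5 - 0.3q → q* = 27.2500.
Height of the DWL triangle at q_m is SMC(q_m) − demand(q_m) = MEC(q_m) = 66.4286.
DWL = ½ × 16.6071 × 66.4286 = 551.5932.

DWL = $551.6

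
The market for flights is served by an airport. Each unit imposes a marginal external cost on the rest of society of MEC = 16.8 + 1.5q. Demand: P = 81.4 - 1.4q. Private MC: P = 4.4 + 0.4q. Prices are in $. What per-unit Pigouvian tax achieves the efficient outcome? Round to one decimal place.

tax = $44.2 per unit

Social marginal cost = private MC + MEC = 21.2 + 1.9q.
Set SMC = demand: 21.2 + 1.9q = 81.4 - 1.4q → q* = 18.2424.
The Pigouvian tax equals MEC at q*: 16.8 + 1.5×18.2424 = 44.1636.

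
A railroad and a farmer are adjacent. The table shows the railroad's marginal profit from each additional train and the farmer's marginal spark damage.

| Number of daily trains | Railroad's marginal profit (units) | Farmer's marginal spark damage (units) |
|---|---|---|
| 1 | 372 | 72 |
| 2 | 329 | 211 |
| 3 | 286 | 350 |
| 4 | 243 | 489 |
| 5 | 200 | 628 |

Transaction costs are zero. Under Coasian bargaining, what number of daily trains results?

2

Bargaining reaches the level where marginal profit last exceeds marginal spark damage.
That holds through level 2 (329 ≥ 211) but not at 3 (286 < 350).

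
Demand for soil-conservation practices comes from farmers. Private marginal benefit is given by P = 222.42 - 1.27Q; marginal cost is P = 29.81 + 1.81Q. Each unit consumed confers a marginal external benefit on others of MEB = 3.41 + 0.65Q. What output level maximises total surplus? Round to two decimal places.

Q* = 80.67

Social marginal benefit = demand + MEB = 225.83 - 0.62Q.
Set SMB = MC: 225.83 - 0.62Q = 29.81 + 1.81Q → Q* = 80.6667.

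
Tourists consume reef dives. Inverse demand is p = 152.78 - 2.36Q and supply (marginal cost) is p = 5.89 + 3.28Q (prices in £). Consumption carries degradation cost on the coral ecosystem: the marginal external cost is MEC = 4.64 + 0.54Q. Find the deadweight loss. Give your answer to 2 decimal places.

Market equilibrium (private): 5.89 + 3.28Q = 152.78 - 2.36Q → Q_m = 26.0443.
Social marginal benefit = demand − MEC = 148.14 - 2.90Q.
Set SMB = MC: 148.14 - 2.90Q = 5.89 + 3.28Q → Q* = 23.0178.
Between Q* and Q_m the wedge MC − SMB runs linearly from 0 to MEC(Q_m), so the loss is a triangle.
DWL = ½ × 3.0265 × 18.7039 = 28.3037.

DWL = £28.30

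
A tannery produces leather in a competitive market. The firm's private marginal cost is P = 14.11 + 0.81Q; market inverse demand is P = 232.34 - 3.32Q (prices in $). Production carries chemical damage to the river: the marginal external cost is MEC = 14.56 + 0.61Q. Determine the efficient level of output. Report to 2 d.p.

Q* = 42.97

Social marginal cost = private MC + MEC = 28.67 + 1.42Q.
Set SMC = demand: 28.67 + 1.42Q = 232.34 - 3.32Q → Q* = 42.9684.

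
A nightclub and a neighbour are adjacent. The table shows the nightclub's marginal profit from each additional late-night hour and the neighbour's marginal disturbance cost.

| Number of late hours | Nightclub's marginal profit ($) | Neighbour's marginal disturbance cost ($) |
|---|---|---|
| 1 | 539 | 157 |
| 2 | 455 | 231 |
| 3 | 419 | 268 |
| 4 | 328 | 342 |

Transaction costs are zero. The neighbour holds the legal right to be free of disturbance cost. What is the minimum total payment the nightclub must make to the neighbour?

$656

Efficient level: marginal profit ≥ marginal disturbance cost through level 3, so k* = 3.
With the neighbour holding the right, the nightclub must at least compensate total damage at k*: 157 + 231 + 268 = 656.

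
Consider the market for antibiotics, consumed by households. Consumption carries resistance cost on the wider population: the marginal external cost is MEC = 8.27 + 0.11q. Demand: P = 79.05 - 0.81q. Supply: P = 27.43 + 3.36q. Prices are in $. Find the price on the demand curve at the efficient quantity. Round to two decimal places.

Social marginal benefit = demand − MEC = 70.78 - 0.92q.
Set SMB = MC: 70.78 - 0.92q = 27.43 + 3.36q → q* = 10.1285.
Consumer price on the demand curve at q*: 79.05 − 0.81×10.1285 = 70.8459.

P = $70.85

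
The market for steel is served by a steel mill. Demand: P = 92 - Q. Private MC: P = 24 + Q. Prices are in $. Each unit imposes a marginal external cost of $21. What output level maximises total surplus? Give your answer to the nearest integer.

Q* = 24

Social marginal cost = private MC + MEC = 45 + Q.
Set SMC = demand: 45 + Q = 92 - Q → Q* = 23.5000.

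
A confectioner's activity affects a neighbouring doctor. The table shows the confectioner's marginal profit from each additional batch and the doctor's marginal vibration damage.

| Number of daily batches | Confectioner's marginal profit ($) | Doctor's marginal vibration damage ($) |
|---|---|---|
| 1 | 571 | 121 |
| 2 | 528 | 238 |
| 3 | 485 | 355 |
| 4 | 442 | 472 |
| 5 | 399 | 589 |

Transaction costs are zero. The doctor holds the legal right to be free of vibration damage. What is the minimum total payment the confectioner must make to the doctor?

$714

Efficient level: marginal profit ≥ marginal vibration damage through level 3, so k* = 3.
With the doctor holding the right, the confectioner must at least compensate total damage at k*: 121 + 238 + 355 = 714.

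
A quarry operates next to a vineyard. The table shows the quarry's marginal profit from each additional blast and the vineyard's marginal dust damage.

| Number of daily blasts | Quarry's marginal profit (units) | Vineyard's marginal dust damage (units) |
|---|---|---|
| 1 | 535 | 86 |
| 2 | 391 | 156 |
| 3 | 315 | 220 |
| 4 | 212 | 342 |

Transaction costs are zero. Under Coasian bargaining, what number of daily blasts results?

Bargaining reaches the level where marginal profit last exceeds marginal dust damage.
That holds through level 3 (315 ≥ 220) but not at 4 (212 < 342).

3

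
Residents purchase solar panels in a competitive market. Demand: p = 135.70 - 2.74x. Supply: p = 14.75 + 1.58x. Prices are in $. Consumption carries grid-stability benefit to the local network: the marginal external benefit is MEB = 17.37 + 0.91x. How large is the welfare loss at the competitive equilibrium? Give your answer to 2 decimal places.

DWL = $269.20

Market equilibrium (private): 14.75 + 1.58x = 135.70 - 2.74x → x_m = 27.9977.
Social marginal benefit = demand + MEB = 153.07 - 1.83x.
Set SMB = MC: 153.07 - 1.83x = 14.75 + 1.58x → x* = 40.5630.
The loss is the area between SMB and MC from x* to x_m; with linear curves that's a triangle of height MEB(x_m).
DWL = ½ × 12.5653 × 42.8479 = 269.1984.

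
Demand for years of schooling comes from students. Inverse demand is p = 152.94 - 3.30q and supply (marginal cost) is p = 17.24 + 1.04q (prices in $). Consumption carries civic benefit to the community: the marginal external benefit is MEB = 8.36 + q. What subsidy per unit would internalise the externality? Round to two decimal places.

Social marginal benefit = demand + MEB = 161.30 - 2.30q.
Set SMB = MC: 161.30 - 2.30q = 17.24 + 1.04q → q* = 43.1317.
The Pigouvian subsidy equals MEB at q*: 8.36 + 1.00×43.1317 = 51.4917.

subsidy = $51.49 per unit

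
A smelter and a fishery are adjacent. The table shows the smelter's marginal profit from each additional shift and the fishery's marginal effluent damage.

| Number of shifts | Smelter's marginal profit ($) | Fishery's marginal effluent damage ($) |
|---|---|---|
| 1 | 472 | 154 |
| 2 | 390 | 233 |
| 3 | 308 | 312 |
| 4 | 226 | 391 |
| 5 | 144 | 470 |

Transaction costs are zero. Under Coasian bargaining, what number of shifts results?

2

Bargaining reaches the level where marginal profit last exceeds marginal effluent damage.
That holds through level 2 (390 ≥ 233) but not at 3 (308 < 312).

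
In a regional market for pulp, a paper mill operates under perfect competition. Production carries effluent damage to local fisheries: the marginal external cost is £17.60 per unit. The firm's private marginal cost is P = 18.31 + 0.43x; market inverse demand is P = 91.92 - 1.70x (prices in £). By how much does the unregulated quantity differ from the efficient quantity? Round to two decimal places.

Market equilibrium (private): 18.31 + 0.43x = 91.92 - 1.70x → x_m = 34.5587.
Social marginal cost = private MC + MEC = 35.91 + 0.43x.
Set SMC = demand: 35.91 + 0.43x = 91.92 - 1.70x → x* = 26.2958.
Gap = |34.5587 − 26.2958| = 8.2629.

8.26 units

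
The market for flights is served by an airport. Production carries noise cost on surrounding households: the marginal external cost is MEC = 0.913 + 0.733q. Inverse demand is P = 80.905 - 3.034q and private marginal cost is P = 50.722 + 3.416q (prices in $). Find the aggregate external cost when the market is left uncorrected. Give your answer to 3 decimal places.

$12.298

Market equilibrium (private): 50.722 + 3.416q = 80.905 - 3.034q → q_m = 4.6795.
Total external cost = ∫₀^{q_m} (0.913 + 0.733q) dq = 0.913×4.6795 + ½×0.733×4.6795² = 12.2979.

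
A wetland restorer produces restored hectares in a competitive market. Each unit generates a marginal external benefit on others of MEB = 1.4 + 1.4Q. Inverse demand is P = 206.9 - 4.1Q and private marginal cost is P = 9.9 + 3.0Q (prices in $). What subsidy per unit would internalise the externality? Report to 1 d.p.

subsidy = $50.1 per unit

Social marginal cost = private MC − MEB = 8.5 + 1.6Q.
Set SMC = demand: 8.5 + 1.6Q = 206.9 - 4.1Q → Q* = 34.8070.
The Pigouvian subsidy equals MEB at Q*: 1.4 + 1.4×34.8070 = 50.1298.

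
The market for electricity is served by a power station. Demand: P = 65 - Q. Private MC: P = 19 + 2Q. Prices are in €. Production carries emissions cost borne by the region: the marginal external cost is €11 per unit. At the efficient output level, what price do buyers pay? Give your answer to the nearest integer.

P = €53

Social marginal cost = private MC + MEC = 30 + 2Q.
Set SMC = demand: 30 + 2Q = 65 - Q → Q* = 11.6667.
Consumer price on the demand curve at Q*: 65 − 1×11.6667 = 53.3333.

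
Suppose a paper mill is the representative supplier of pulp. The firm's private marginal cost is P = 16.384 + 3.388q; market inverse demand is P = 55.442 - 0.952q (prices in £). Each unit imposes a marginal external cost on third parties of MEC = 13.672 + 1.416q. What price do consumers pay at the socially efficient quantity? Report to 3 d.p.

Social marginal cost = private MC + MEC = 30.056 + 4.804q.
Set SMC = demand: 30.056 + 4.804q = 55.442 - 0.952q → q* = 4.4104.
Consumer price on the demand curve at q*: 55.442 − 0.952×4.4104 = 51.2433.

P = £51.243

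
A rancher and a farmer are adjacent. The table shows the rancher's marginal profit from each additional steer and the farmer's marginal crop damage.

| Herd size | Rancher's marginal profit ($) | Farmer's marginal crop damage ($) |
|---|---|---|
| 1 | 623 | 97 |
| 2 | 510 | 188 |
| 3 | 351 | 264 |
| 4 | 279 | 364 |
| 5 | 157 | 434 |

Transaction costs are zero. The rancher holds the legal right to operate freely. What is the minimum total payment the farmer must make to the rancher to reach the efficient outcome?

$436

Left alone the rancher would choose level 5 (marginal profit stays positive).
Efficient level: k* = 3 (marginal profit ≥ marginal crop damage through 3).
The farmer must at least cover the rancher's forgone profit from cutting 5→3: 279 + 157 = 436.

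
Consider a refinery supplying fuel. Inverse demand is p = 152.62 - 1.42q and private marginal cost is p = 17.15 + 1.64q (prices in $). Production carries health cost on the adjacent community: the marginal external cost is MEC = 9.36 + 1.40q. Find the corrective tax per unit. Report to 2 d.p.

tax = $48.95 per unit

Social marginal cost = private MC + MEC = 26.51 + 3.04q.
Set SMC = demand: 26.51 + 3.04q = 152.62 - 1.42q → q* = 28.2758.
The Pigouvian tax equals MEC at q*: 9.36 + 1.40×28.2758 = 48.9461.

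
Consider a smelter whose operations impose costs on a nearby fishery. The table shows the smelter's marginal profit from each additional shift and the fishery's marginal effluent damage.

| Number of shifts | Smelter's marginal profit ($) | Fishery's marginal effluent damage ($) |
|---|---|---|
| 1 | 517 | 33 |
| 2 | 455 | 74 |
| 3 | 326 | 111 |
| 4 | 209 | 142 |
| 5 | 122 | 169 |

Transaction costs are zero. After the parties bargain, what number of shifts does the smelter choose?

Bargaining reaches the level where marginal profit last exceeds marginal effluent damage.
That holds through level 4 (209 ≥ 142) but not at 5 (122 < 169).

4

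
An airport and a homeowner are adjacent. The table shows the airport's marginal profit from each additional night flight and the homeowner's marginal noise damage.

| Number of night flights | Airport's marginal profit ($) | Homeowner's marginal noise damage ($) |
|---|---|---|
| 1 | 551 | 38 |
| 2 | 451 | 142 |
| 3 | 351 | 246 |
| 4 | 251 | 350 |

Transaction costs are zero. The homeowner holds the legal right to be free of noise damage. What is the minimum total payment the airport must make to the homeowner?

Efficient level: marginal profit ≥ marginal noise damage through level 3, so k* = 3.
With the homeowner holding the right, the airport must at least compensate total damage at k*: 38 + 142 + 246 = 426.

$426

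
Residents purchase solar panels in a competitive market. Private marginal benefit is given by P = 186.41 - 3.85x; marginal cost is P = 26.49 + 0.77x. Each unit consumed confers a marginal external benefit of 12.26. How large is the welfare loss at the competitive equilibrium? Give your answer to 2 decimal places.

Market equilibrium (private): 26.49 + 0.77x = 186.41 - 3.85x → x_m = 34.6147.
Social marginal benefit = demand + MEB = 198.67 - 3.85x.
Set SMB = MC: 198.67 - 3.85x = 26.49 + 0.77x → x* = 37.2684.
The loss is the area between SMB and MC from x* to x_m; with linear curves that's a triangle of height MEB(x_m).
DWL = ½ × 2.6537 × 12.2600 = 16.2672.

DWL = 16.27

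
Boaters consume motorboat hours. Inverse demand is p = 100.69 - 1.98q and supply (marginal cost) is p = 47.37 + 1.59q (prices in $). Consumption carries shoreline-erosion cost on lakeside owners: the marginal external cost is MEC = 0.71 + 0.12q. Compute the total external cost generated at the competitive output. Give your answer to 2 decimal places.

$23.99

Market equilibrium (private): 47.37 + 1.59q = 100.69 - 1.98q → q_m = 14.9356.
Total external cost = ∫₀^{q_m} (0.71 + 0.12q) dq = 0.71×14.9356 + ½×0.12×14.9356² = 23.9886.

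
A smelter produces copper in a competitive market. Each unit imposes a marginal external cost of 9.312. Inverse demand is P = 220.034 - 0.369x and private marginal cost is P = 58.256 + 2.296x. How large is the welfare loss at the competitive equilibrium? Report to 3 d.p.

Market equilibrium (private): 58.256 + 2.296x = 220.034 - 0.369x → x_m = 60.7047.
Social marginal cost = private MC + MEC = 67.568 + 2.296x.
Set SMC = demand: 67.568 + 2.296x = 220.034 - 0.369x → x* = 57.2105.
The loss is the area between SMC and demand from x* to x_m; with linear curves that's a triangle of height MEC(x_m).
DWL = ½ × 3.4942 × 9.3120 = 16.2690.

DWL = 16.269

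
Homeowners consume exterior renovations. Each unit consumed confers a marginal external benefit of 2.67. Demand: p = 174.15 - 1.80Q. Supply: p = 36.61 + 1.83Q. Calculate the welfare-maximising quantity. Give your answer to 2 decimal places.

Social marginal benefit = demand + MEB = 176.82 - 1.80Q.
Set SMB = MC: 176.82 - 1.80Q = 36.61 + 1.83Q → Q* = 38.6253.

Q* = 38.63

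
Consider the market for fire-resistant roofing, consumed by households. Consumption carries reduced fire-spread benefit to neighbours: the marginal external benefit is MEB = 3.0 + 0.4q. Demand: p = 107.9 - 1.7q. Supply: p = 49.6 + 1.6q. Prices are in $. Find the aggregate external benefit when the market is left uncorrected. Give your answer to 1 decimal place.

$115.4

Market equilibrium (private): 49.6 + 1.6q = 107.9 - 1.7q → q_m = 17.6667.
Total external benefit = ∫₀^{q_m} (3.0 + 0.4q) dq = 3.0×17.6667 + ½×0.4×17.6667² = 115.4226.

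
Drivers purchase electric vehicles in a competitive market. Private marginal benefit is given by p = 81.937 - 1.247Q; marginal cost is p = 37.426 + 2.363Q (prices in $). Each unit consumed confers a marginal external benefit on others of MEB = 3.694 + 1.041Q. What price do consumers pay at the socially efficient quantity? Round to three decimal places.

P = $58.538

Social marginal benefit = demand + MEB = 85.631 - 0.206Q.
Set SMB = MC: 85.631 - 0.206Q = 37.426 + 2.363Q → Q* = 18.7641.
Consumer price on the demand curve at Q*: 81.937 − 1.247×18.7641 = 58.5382.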